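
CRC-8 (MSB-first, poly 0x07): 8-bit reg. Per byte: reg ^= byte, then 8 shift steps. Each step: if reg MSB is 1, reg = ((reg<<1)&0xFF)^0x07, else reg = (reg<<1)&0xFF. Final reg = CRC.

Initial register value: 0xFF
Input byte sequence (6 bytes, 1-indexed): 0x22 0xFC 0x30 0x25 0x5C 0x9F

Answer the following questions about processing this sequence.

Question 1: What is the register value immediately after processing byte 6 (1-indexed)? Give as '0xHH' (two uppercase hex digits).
After byte 1 (0x22): reg=0x1D
After byte 2 (0xFC): reg=0xA9
After byte 3 (0x30): reg=0xC6
After byte 4 (0x25): reg=0xA7
After byte 5 (0x5C): reg=0xEF
After byte 6 (0x9F): reg=0x57

Answer: 0x57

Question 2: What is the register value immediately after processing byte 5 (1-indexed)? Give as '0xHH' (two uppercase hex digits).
Answer: 0xEF

Derivation:
After byte 1 (0x22): reg=0x1D
After byte 2 (0xFC): reg=0xA9
After byte 3 (0x30): reg=0xC6
After byte 4 (0x25): reg=0xA7
After byte 5 (0x5C): reg=0xEF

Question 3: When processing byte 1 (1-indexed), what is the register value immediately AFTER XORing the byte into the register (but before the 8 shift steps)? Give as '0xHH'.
Register before byte 1: 0xFF
Byte 1: 0x22
0xFF XOR 0x22 = 0xDD

Answer: 0xDD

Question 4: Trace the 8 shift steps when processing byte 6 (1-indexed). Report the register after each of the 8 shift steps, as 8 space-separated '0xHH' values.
Answer: 0xE0 0xC7 0x89 0x15 0x2A 0x54 0xA8 0x57

Derivation:
After byte 1 (0x22): reg=0x1D
After byte 2 (0xFC): reg=0xA9
After byte 3 (0x30): reg=0xC6
After byte 4 (0x25): reg=0xA7
After byte 5 (0x5C): reg=0xEF
Register before byte 6: 0xEF
After XOR with byte 0x9F: 0x70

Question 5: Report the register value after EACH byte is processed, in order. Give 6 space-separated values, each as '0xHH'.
0x1D 0xA9 0xC6 0xA7 0xEF 0x57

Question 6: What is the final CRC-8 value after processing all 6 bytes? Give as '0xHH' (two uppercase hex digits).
Answer: 0x57

Derivation:
After byte 1 (0x22): reg=0x1D
After byte 2 (0xFC): reg=0xA9
After byte 3 (0x30): reg=0xC6
After byte 4 (0x25): reg=0xA7
After byte 5 (0x5C): reg=0xEF
After byte 6 (0x9F): reg=0x57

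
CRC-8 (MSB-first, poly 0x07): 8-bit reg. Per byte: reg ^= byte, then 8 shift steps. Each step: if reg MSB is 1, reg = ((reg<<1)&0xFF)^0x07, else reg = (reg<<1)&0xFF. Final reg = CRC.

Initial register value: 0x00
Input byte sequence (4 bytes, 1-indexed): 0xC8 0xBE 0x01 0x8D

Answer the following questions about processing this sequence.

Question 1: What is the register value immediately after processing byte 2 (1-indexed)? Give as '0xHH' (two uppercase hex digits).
Answer: 0x76

Derivation:
After byte 1 (0xC8): reg=0x76
After byte 2 (0xBE): reg=0x76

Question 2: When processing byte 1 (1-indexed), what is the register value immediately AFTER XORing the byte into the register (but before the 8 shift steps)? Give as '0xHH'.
Register before byte 1: 0x00
Byte 1: 0xC8
0x00 XOR 0xC8 = 0xC8

Answer: 0xC8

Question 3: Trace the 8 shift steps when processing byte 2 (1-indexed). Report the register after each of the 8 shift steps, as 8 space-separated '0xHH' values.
Answer: 0x97 0x29 0x52 0xA4 0x4F 0x9E 0x3B 0x76

Derivation:
After byte 1 (0xC8): reg=0x76
Register before byte 2: 0x76
After XOR with byte 0xBE: 0xC8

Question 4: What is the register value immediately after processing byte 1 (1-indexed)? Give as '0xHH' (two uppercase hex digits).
After byte 1 (0xC8): reg=0x76

Answer: 0x76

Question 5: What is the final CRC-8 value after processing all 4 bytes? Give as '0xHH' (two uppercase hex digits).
After byte 1 (0xC8): reg=0x76
After byte 2 (0xBE): reg=0x76
After byte 3 (0x01): reg=0x42
After byte 4 (0x8D): reg=0x63

Answer: 0x63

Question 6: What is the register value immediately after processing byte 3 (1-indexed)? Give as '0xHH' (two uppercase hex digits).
After byte 1 (0xC8): reg=0x76
After byte 2 (0xBE): reg=0x76
After byte 3 (0x01): reg=0x42

Answer: 0x42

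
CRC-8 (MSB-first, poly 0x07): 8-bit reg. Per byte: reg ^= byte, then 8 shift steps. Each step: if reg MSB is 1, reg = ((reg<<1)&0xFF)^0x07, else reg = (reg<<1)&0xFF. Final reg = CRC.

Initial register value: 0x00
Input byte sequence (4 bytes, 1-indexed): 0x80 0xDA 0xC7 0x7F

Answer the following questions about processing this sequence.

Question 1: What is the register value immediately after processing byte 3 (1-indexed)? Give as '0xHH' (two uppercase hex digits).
After byte 1 (0x80): reg=0x89
After byte 2 (0xDA): reg=0xBE
After byte 3 (0xC7): reg=0x68

Answer: 0x68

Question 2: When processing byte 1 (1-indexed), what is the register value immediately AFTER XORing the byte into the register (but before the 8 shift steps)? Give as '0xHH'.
Register before byte 1: 0x00
Byte 1: 0x80
0x00 XOR 0x80 = 0x80

Answer: 0x80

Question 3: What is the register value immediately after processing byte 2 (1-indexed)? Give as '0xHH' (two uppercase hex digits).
Answer: 0xBE

Derivation:
After byte 1 (0x80): reg=0x89
After byte 2 (0xDA): reg=0xBE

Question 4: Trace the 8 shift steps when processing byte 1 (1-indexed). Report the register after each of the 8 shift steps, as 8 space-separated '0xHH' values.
Register before byte 1: 0x00
After XOR with byte 0x80: 0x80

Answer: 0x07 0x0E 0x1C 0x38 0x70 0xE0 0xC7 0x89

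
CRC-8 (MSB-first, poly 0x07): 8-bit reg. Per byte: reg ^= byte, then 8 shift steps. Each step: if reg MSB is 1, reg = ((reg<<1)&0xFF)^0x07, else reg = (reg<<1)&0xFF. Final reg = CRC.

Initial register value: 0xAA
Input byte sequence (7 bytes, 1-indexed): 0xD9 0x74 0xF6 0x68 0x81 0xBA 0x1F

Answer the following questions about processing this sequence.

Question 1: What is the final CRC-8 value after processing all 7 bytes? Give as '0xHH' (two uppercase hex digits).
Answer: 0x71

Derivation:
After byte 1 (0xD9): reg=0x5E
After byte 2 (0x74): reg=0xD6
After byte 3 (0xF6): reg=0xE0
After byte 4 (0x68): reg=0xB1
After byte 5 (0x81): reg=0x90
After byte 6 (0xBA): reg=0xD6
After byte 7 (0x1F): reg=0x71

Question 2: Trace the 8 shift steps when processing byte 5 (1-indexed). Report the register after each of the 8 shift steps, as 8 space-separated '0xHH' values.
Answer: 0x60 0xC0 0x87 0x09 0x12 0x24 0x48 0x90

Derivation:
After byte 1 (0xD9): reg=0x5E
After byte 2 (0x74): reg=0xD6
After byte 3 (0xF6): reg=0xE0
After byte 4 (0x68): reg=0xB1
Register before byte 5: 0xB1
After XOR with byte 0x81: 0x30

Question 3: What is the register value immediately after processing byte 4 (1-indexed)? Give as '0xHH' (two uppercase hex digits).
After byte 1 (0xD9): reg=0x5E
After byte 2 (0x74): reg=0xD6
After byte 3 (0xF6): reg=0xE0
After byte 4 (0x68): reg=0xB1

Answer: 0xB1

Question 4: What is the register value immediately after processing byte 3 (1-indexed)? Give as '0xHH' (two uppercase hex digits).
After byte 1 (0xD9): reg=0x5E
After byte 2 (0x74): reg=0xD6
After byte 3 (0xF6): reg=0xE0

Answer: 0xE0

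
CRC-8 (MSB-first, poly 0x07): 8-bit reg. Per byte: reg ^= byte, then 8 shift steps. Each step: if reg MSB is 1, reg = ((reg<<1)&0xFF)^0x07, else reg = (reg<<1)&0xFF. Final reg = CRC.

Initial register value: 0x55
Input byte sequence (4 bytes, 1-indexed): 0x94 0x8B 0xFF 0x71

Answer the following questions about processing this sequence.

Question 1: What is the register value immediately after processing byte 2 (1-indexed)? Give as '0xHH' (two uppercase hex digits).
After byte 1 (0x94): reg=0x49
After byte 2 (0x8B): reg=0x40

Answer: 0x40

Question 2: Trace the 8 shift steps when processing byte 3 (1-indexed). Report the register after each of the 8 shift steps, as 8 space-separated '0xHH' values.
After byte 1 (0x94): reg=0x49
After byte 2 (0x8B): reg=0x40
Register before byte 3: 0x40
After XOR with byte 0xFF: 0xBF

Answer: 0x79 0xF2 0xE3 0xC1 0x85 0x0D 0x1A 0x34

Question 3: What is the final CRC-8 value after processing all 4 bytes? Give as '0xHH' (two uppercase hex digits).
Answer: 0xDC

Derivation:
After byte 1 (0x94): reg=0x49
After byte 2 (0x8B): reg=0x40
After byte 3 (0xFF): reg=0x34
After byte 4 (0x71): reg=0xDC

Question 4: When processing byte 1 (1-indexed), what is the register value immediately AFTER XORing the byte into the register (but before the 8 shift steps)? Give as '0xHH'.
Answer: 0xC1

Derivation:
Register before byte 1: 0x55
Byte 1: 0x94
0x55 XOR 0x94 = 0xC1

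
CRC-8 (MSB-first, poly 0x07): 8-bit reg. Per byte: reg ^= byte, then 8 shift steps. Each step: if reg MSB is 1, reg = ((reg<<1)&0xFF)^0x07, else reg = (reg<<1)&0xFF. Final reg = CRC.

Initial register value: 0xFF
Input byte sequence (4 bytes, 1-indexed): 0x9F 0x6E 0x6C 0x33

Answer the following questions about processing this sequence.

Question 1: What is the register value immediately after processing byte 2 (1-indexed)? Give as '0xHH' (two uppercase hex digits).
After byte 1 (0x9F): reg=0x27
After byte 2 (0x6E): reg=0xF8

Answer: 0xF8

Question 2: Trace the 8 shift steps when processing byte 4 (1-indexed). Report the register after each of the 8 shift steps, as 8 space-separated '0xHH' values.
Answer: 0xAB 0x51 0xA2 0x43 0x86 0x0B 0x16 0x2C

Derivation:
After byte 1 (0x9F): reg=0x27
After byte 2 (0x6E): reg=0xF8
After byte 3 (0x6C): reg=0xE5
Register before byte 4: 0xE5
After XOR with byte 0x33: 0xD6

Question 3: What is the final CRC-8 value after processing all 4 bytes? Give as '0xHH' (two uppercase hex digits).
Answer: 0x2C

Derivation:
After byte 1 (0x9F): reg=0x27
After byte 2 (0x6E): reg=0xF8
After byte 3 (0x6C): reg=0xE5
After byte 4 (0x33): reg=0x2C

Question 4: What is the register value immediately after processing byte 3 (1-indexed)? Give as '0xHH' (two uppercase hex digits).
After byte 1 (0x9F): reg=0x27
After byte 2 (0x6E): reg=0xF8
After byte 3 (0x6C): reg=0xE5

Answer: 0xE5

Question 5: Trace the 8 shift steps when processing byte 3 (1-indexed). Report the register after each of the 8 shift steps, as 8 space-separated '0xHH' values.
After byte 1 (0x9F): reg=0x27
After byte 2 (0x6E): reg=0xF8
Register before byte 3: 0xF8
After XOR with byte 0x6C: 0x94

Answer: 0x2F 0x5E 0xBC 0x7F 0xFE 0xFB 0xF1 0xE5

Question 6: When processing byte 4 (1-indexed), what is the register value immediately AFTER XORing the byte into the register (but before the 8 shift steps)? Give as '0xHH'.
Register before byte 4: 0xE5
Byte 4: 0x33
0xE5 XOR 0x33 = 0xD6

Answer: 0xD6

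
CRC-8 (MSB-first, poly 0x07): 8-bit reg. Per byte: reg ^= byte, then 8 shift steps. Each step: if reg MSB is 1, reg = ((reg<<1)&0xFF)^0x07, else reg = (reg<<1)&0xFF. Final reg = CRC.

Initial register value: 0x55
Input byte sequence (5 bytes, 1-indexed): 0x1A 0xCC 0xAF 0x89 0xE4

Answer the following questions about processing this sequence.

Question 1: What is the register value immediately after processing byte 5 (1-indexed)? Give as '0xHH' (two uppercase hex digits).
After byte 1 (0x1A): reg=0xEA
After byte 2 (0xCC): reg=0xF2
After byte 3 (0xAF): reg=0x94
After byte 4 (0x89): reg=0x53
After byte 5 (0xE4): reg=0x0C

Answer: 0x0C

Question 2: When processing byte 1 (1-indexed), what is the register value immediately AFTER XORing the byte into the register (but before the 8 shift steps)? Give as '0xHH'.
Register before byte 1: 0x55
Byte 1: 0x1A
0x55 XOR 0x1A = 0x4F

Answer: 0x4F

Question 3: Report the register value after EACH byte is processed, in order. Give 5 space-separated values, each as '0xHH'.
0xEA 0xF2 0x94 0x53 0x0C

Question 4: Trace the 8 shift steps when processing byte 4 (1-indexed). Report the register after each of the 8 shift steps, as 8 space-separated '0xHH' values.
Answer: 0x3A 0x74 0xE8 0xD7 0xA9 0x55 0xAA 0x53

Derivation:
After byte 1 (0x1A): reg=0xEA
After byte 2 (0xCC): reg=0xF2
After byte 3 (0xAF): reg=0x94
Register before byte 4: 0x94
After XOR with byte 0x89: 0x1D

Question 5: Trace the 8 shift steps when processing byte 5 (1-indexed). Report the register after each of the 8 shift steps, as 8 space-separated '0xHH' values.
Answer: 0x69 0xD2 0xA3 0x41 0x82 0x03 0x06 0x0C

Derivation:
After byte 1 (0x1A): reg=0xEA
After byte 2 (0xCC): reg=0xF2
After byte 3 (0xAF): reg=0x94
After byte 4 (0x89): reg=0x53
Register before byte 5: 0x53
After XOR with byte 0xE4: 0xB7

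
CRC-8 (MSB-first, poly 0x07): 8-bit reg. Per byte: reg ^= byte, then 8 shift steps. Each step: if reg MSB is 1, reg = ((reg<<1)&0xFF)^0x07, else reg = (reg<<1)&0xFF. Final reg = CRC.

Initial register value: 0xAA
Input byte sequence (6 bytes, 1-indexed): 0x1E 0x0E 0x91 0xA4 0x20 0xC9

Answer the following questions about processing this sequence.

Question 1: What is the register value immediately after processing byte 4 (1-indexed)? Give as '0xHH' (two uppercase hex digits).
Answer: 0x6D

Derivation:
After byte 1 (0x1E): reg=0x05
After byte 2 (0x0E): reg=0x31
After byte 3 (0x91): reg=0x69
After byte 4 (0xA4): reg=0x6D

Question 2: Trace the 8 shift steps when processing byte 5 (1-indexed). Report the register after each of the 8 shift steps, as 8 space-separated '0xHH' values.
Answer: 0x9A 0x33 0x66 0xCC 0x9F 0x39 0x72 0xE4

Derivation:
After byte 1 (0x1E): reg=0x05
After byte 2 (0x0E): reg=0x31
After byte 3 (0x91): reg=0x69
After byte 4 (0xA4): reg=0x6D
Register before byte 5: 0x6D
After XOR with byte 0x20: 0x4D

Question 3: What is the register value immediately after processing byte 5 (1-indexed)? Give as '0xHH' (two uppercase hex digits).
Answer: 0xE4

Derivation:
After byte 1 (0x1E): reg=0x05
After byte 2 (0x0E): reg=0x31
After byte 3 (0x91): reg=0x69
After byte 4 (0xA4): reg=0x6D
After byte 5 (0x20): reg=0xE4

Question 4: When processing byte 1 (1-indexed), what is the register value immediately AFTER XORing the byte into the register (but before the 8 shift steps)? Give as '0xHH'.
Answer: 0xB4

Derivation:
Register before byte 1: 0xAA
Byte 1: 0x1E
0xAA XOR 0x1E = 0xB4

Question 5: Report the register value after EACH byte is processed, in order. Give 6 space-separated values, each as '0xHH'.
0x05 0x31 0x69 0x6D 0xE4 0xC3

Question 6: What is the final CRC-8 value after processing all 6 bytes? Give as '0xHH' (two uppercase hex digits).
After byte 1 (0x1E): reg=0x05
After byte 2 (0x0E): reg=0x31
After byte 3 (0x91): reg=0x69
After byte 4 (0xA4): reg=0x6D
After byte 5 (0x20): reg=0xE4
After byte 6 (0xC9): reg=0xC3

Answer: 0xC3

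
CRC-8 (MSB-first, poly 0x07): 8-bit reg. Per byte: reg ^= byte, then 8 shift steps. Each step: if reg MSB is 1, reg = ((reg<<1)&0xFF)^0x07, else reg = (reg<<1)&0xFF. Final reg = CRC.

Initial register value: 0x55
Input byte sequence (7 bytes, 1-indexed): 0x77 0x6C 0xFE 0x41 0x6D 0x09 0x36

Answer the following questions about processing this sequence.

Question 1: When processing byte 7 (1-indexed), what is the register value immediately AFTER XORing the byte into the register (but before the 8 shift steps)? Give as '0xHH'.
Answer: 0x6C

Derivation:
Register before byte 7: 0x5A
Byte 7: 0x36
0x5A XOR 0x36 = 0x6C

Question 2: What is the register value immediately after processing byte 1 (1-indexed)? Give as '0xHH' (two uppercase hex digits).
After byte 1 (0x77): reg=0xEE

Answer: 0xEE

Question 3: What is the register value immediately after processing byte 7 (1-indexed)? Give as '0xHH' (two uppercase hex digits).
After byte 1 (0x77): reg=0xEE
After byte 2 (0x6C): reg=0x87
After byte 3 (0xFE): reg=0x68
After byte 4 (0x41): reg=0xDF
After byte 5 (0x6D): reg=0x17
After byte 6 (0x09): reg=0x5A
After byte 7 (0x36): reg=0x03

Answer: 0x03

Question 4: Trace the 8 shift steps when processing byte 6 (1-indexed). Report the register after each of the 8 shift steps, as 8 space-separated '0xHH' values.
Answer: 0x3C 0x78 0xF0 0xE7 0xC9 0x95 0x2D 0x5A

Derivation:
After byte 1 (0x77): reg=0xEE
After byte 2 (0x6C): reg=0x87
After byte 3 (0xFE): reg=0x68
After byte 4 (0x41): reg=0xDF
After byte 5 (0x6D): reg=0x17
Register before byte 6: 0x17
After XOR with byte 0x09: 0x1E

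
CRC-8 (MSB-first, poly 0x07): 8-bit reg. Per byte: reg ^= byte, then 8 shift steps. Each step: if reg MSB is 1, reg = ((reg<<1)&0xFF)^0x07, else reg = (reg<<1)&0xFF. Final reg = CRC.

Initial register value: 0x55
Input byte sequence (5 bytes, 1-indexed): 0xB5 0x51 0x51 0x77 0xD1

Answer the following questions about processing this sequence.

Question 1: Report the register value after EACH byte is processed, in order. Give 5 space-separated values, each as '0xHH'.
0xAE 0xF3 0x67 0x70 0x6E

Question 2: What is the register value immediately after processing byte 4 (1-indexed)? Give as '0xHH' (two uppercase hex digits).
Answer: 0x70

Derivation:
After byte 1 (0xB5): reg=0xAE
After byte 2 (0x51): reg=0xF3
After byte 3 (0x51): reg=0x67
After byte 4 (0x77): reg=0x70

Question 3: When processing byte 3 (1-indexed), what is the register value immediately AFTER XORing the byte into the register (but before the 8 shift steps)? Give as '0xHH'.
Register before byte 3: 0xF3
Byte 3: 0x51
0xF3 XOR 0x51 = 0xA2

Answer: 0xA2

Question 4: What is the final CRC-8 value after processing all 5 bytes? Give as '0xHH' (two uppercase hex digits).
After byte 1 (0xB5): reg=0xAE
After byte 2 (0x51): reg=0xF3
After byte 3 (0x51): reg=0x67
After byte 4 (0x77): reg=0x70
After byte 5 (0xD1): reg=0x6E

Answer: 0x6E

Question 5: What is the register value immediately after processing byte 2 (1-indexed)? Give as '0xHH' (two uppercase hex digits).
Answer: 0xF3

Derivation:
After byte 1 (0xB5): reg=0xAE
After byte 2 (0x51): reg=0xF3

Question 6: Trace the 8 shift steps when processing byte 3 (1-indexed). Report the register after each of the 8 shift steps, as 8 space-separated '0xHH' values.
Answer: 0x43 0x86 0x0B 0x16 0x2C 0x58 0xB0 0x67

Derivation:
After byte 1 (0xB5): reg=0xAE
After byte 2 (0x51): reg=0xF3
Register before byte 3: 0xF3
After XOR with byte 0x51: 0xA2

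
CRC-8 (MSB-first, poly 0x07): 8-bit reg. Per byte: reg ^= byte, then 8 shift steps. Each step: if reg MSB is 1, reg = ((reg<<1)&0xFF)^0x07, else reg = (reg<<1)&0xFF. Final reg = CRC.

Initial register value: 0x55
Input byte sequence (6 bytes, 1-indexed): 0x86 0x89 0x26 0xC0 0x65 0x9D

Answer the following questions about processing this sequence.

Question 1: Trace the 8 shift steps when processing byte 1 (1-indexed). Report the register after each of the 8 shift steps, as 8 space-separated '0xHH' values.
Register before byte 1: 0x55
After XOR with byte 0x86: 0xD3

Answer: 0xA1 0x45 0x8A 0x13 0x26 0x4C 0x98 0x37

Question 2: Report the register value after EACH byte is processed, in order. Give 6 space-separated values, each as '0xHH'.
0x37 0x33 0x6B 0x58 0xB3 0xCA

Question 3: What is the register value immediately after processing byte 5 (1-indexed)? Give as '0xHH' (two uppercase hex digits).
After byte 1 (0x86): reg=0x37
After byte 2 (0x89): reg=0x33
After byte 3 (0x26): reg=0x6B
After byte 4 (0xC0): reg=0x58
After byte 5 (0x65): reg=0xB3

Answer: 0xB3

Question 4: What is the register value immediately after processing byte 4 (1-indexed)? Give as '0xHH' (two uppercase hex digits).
After byte 1 (0x86): reg=0x37
After byte 2 (0x89): reg=0x33
After byte 3 (0x26): reg=0x6B
After byte 4 (0xC0): reg=0x58

Answer: 0x58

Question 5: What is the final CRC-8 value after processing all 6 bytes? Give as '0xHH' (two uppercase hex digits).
After byte 1 (0x86): reg=0x37
After byte 2 (0x89): reg=0x33
After byte 3 (0x26): reg=0x6B
After byte 4 (0xC0): reg=0x58
After byte 5 (0x65): reg=0xB3
After byte 6 (0x9D): reg=0xCA

Answer: 0xCA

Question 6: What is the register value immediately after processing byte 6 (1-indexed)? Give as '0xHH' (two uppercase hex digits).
After byte 1 (0x86): reg=0x37
After byte 2 (0x89): reg=0x33
After byte 3 (0x26): reg=0x6B
After byte 4 (0xC0): reg=0x58
After byte 5 (0x65): reg=0xB3
After byte 6 (0x9D): reg=0xCA

Answer: 0xCA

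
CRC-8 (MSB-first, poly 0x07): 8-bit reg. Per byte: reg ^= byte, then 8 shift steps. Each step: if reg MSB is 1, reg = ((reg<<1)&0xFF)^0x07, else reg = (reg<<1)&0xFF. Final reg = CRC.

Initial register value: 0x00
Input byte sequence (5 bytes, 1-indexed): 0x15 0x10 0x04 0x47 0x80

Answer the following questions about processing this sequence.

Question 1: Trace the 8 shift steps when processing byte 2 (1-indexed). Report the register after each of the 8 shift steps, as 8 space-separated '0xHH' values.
Answer: 0xF6 0xEB 0xD1 0xA5 0x4D 0x9A 0x33 0x66

Derivation:
After byte 1 (0x15): reg=0x6B
Register before byte 2: 0x6B
After XOR with byte 0x10: 0x7B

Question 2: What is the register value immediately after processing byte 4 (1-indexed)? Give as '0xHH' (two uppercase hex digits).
Answer: 0x0D

Derivation:
After byte 1 (0x15): reg=0x6B
After byte 2 (0x10): reg=0x66
After byte 3 (0x04): reg=0x29
After byte 4 (0x47): reg=0x0D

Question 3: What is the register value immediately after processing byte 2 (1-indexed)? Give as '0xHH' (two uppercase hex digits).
Answer: 0x66

Derivation:
After byte 1 (0x15): reg=0x6B
After byte 2 (0x10): reg=0x66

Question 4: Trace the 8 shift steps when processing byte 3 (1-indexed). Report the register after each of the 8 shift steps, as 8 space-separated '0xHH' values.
Answer: 0xC4 0x8F 0x19 0x32 0x64 0xC8 0x97 0x29

Derivation:
After byte 1 (0x15): reg=0x6B
After byte 2 (0x10): reg=0x66
Register before byte 3: 0x66
After XOR with byte 0x04: 0x62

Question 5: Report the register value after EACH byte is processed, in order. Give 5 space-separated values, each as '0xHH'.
0x6B 0x66 0x29 0x0D 0xAA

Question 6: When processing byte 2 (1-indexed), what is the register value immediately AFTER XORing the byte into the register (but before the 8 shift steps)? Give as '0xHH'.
Answer: 0x7B

Derivation:
Register before byte 2: 0x6B
Byte 2: 0x10
0x6B XOR 0x10 = 0x7B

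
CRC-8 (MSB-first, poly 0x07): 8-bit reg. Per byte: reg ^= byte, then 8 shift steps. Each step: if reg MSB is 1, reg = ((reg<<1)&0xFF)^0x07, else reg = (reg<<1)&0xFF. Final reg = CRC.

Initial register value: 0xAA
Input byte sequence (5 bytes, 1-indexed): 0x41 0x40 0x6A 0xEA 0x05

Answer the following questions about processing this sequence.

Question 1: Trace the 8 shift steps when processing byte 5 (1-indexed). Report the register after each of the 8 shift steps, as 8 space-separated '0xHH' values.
Answer: 0x03 0x06 0x0C 0x18 0x30 0x60 0xC0 0x87

Derivation:
After byte 1 (0x41): reg=0x9F
After byte 2 (0x40): reg=0x13
After byte 3 (0x6A): reg=0x68
After byte 4 (0xEA): reg=0x87
Register before byte 5: 0x87
After XOR with byte 0x05: 0x82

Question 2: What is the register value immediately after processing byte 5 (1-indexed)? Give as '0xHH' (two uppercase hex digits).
Answer: 0x87

Derivation:
After byte 1 (0x41): reg=0x9F
After byte 2 (0x40): reg=0x13
After byte 3 (0x6A): reg=0x68
After byte 4 (0xEA): reg=0x87
After byte 5 (0x05): reg=0x87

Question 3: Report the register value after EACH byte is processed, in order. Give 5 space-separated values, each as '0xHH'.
0x9F 0x13 0x68 0x87 0x87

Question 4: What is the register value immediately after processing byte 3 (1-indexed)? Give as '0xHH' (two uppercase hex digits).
After byte 1 (0x41): reg=0x9F
After byte 2 (0x40): reg=0x13
After byte 3 (0x6A): reg=0x68

Answer: 0x68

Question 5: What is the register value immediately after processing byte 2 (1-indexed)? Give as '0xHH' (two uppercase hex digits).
Answer: 0x13

Derivation:
After byte 1 (0x41): reg=0x9F
After byte 2 (0x40): reg=0x13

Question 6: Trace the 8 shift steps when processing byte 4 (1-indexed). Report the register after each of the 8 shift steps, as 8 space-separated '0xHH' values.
Answer: 0x03 0x06 0x0C 0x18 0x30 0x60 0xC0 0x87

Derivation:
After byte 1 (0x41): reg=0x9F
After byte 2 (0x40): reg=0x13
After byte 3 (0x6A): reg=0x68
Register before byte 4: 0x68
After XOR with byte 0xEA: 0x82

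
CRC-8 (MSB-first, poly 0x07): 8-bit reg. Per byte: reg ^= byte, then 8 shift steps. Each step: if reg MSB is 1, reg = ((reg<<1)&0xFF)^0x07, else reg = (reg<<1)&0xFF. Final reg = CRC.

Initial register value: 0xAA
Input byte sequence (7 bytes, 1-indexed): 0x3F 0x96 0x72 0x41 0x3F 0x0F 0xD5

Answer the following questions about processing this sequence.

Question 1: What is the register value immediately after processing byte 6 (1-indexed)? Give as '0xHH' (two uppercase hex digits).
Answer: 0xF5

Derivation:
After byte 1 (0x3F): reg=0xE2
After byte 2 (0x96): reg=0x4B
After byte 3 (0x72): reg=0xAF
After byte 4 (0x41): reg=0x84
After byte 5 (0x3F): reg=0x28
After byte 6 (0x0F): reg=0xF5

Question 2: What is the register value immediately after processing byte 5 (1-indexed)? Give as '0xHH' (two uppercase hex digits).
After byte 1 (0x3F): reg=0xE2
After byte 2 (0x96): reg=0x4B
After byte 3 (0x72): reg=0xAF
After byte 4 (0x41): reg=0x84
After byte 5 (0x3F): reg=0x28

Answer: 0x28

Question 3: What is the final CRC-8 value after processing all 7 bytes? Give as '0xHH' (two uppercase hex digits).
Answer: 0xE0

Derivation:
After byte 1 (0x3F): reg=0xE2
After byte 2 (0x96): reg=0x4B
After byte 3 (0x72): reg=0xAF
After byte 4 (0x41): reg=0x84
After byte 5 (0x3F): reg=0x28
After byte 6 (0x0F): reg=0xF5
After byte 7 (0xD5): reg=0xE0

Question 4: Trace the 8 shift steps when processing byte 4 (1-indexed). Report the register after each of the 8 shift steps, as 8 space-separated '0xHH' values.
Answer: 0xDB 0xB1 0x65 0xCA 0x93 0x21 0x42 0x84

Derivation:
After byte 1 (0x3F): reg=0xE2
After byte 2 (0x96): reg=0x4B
After byte 3 (0x72): reg=0xAF
Register before byte 4: 0xAF
After XOR with byte 0x41: 0xEE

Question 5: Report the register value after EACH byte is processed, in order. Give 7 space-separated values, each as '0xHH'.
0xE2 0x4B 0xAF 0x84 0x28 0xF5 0xE0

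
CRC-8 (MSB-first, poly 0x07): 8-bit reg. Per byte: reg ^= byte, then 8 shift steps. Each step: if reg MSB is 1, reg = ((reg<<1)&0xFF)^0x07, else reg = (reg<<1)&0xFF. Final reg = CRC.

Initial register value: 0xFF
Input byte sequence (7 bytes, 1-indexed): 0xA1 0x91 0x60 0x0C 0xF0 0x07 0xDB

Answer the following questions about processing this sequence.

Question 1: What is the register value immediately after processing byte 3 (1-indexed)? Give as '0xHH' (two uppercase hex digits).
Answer: 0xDB

Derivation:
After byte 1 (0xA1): reg=0x9D
After byte 2 (0x91): reg=0x24
After byte 3 (0x60): reg=0xDB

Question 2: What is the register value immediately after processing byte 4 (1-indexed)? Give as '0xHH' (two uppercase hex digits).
Answer: 0x2B

Derivation:
After byte 1 (0xA1): reg=0x9D
After byte 2 (0x91): reg=0x24
After byte 3 (0x60): reg=0xDB
After byte 4 (0x0C): reg=0x2B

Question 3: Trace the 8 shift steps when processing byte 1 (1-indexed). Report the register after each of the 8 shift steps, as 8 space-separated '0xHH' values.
Register before byte 1: 0xFF
After XOR with byte 0xA1: 0x5E

Answer: 0xBC 0x7F 0xFE 0xFB 0xF1 0xE5 0xCD 0x9D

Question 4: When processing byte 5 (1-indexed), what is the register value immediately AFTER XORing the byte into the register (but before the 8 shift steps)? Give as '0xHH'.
Register before byte 5: 0x2B
Byte 5: 0xF0
0x2B XOR 0xF0 = 0xDB

Answer: 0xDB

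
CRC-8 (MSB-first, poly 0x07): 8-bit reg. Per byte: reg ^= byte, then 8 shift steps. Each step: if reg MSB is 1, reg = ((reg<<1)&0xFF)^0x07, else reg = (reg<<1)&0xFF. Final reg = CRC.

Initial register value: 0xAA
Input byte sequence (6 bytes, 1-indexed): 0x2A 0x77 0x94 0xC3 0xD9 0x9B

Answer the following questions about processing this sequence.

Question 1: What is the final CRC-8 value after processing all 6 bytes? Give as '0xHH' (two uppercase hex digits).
Answer: 0xAA

Derivation:
After byte 1 (0x2A): reg=0x89
After byte 2 (0x77): reg=0xF4
After byte 3 (0x94): reg=0x27
After byte 4 (0xC3): reg=0xB2
After byte 5 (0xD9): reg=0x16
After byte 6 (0x9B): reg=0xAA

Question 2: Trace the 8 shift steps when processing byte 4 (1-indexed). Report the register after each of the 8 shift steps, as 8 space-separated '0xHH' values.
Answer: 0xCF 0x99 0x35 0x6A 0xD4 0xAF 0x59 0xB2

Derivation:
After byte 1 (0x2A): reg=0x89
After byte 2 (0x77): reg=0xF4
After byte 3 (0x94): reg=0x27
Register before byte 4: 0x27
After XOR with byte 0xC3: 0xE4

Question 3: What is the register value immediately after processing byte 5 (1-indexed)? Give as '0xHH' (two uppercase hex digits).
Answer: 0x16

Derivation:
After byte 1 (0x2A): reg=0x89
After byte 2 (0x77): reg=0xF4
After byte 3 (0x94): reg=0x27
After byte 4 (0xC3): reg=0xB2
After byte 5 (0xD9): reg=0x16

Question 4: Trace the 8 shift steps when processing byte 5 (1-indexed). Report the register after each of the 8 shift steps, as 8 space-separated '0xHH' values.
Answer: 0xD6 0xAB 0x51 0xA2 0x43 0x86 0x0B 0x16

Derivation:
After byte 1 (0x2A): reg=0x89
After byte 2 (0x77): reg=0xF4
After byte 3 (0x94): reg=0x27
After byte 4 (0xC3): reg=0xB2
Register before byte 5: 0xB2
After XOR with byte 0xD9: 0x6B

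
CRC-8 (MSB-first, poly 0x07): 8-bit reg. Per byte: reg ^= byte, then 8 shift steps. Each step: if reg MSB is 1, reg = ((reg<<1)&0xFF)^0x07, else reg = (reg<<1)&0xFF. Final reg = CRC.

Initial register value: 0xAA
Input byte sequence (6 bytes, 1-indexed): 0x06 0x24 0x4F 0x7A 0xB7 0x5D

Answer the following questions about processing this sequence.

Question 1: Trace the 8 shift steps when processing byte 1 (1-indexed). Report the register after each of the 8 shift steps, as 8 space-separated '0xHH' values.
Register before byte 1: 0xAA
After XOR with byte 0x06: 0xAC

Answer: 0x5F 0xBE 0x7B 0xF6 0xEB 0xD1 0xA5 0x4D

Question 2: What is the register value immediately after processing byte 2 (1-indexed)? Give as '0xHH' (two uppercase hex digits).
Answer: 0x18

Derivation:
After byte 1 (0x06): reg=0x4D
After byte 2 (0x24): reg=0x18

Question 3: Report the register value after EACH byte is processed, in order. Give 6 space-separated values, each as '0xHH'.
0x4D 0x18 0xA2 0x06 0x1E 0xCE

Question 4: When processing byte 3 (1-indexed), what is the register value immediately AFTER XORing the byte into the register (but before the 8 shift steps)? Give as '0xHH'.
Register before byte 3: 0x18
Byte 3: 0x4F
0x18 XOR 0x4F = 0x57

Answer: 0x57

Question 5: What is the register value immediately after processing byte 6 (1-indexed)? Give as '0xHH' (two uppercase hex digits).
After byte 1 (0x06): reg=0x4D
After byte 2 (0x24): reg=0x18
After byte 3 (0x4F): reg=0xA2
After byte 4 (0x7A): reg=0x06
After byte 5 (0xB7): reg=0x1E
After byte 6 (0x5D): reg=0xCE

Answer: 0xCE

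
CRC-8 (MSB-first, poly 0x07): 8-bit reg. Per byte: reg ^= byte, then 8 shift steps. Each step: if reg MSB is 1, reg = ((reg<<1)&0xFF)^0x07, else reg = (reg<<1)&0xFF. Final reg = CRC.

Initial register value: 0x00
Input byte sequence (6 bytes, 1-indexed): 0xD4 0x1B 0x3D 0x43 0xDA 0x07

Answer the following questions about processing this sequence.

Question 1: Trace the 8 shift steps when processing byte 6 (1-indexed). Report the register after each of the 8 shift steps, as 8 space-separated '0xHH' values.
Answer: 0x28 0x50 0xA0 0x47 0x8E 0x1B 0x36 0x6C

Derivation:
After byte 1 (0xD4): reg=0x22
After byte 2 (0x1B): reg=0xAF
After byte 3 (0x3D): reg=0xF7
After byte 4 (0x43): reg=0x05
After byte 5 (0xDA): reg=0x13
Register before byte 6: 0x13
After XOR with byte 0x07: 0x14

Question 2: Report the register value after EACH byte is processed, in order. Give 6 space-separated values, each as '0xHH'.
0x22 0xAF 0xF7 0x05 0x13 0x6C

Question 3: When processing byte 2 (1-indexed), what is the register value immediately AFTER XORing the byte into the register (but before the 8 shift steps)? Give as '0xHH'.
Answer: 0x39

Derivation:
Register before byte 2: 0x22
Byte 2: 0x1B
0x22 XOR 0x1B = 0x39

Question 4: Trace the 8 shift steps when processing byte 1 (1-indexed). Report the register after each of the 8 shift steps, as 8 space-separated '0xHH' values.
Answer: 0xAF 0x59 0xB2 0x63 0xC6 0x8B 0x11 0x22

Derivation:
Register before byte 1: 0x00
After XOR with byte 0xD4: 0xD4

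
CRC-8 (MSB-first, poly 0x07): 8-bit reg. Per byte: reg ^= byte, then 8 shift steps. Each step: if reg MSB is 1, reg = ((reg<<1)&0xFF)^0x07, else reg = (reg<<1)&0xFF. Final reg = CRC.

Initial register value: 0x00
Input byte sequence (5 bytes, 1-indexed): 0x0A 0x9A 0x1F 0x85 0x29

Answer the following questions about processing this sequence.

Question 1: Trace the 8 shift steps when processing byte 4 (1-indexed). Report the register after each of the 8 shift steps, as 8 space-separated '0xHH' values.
Answer: 0x78 0xF0 0xE7 0xC9 0x95 0x2D 0x5A 0xB4

Derivation:
After byte 1 (0x0A): reg=0x36
After byte 2 (0x9A): reg=0x4D
After byte 3 (0x1F): reg=0xB9
Register before byte 4: 0xB9
After XOR with byte 0x85: 0x3C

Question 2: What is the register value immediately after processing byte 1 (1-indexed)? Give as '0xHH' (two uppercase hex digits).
Answer: 0x36

Derivation:
After byte 1 (0x0A): reg=0x36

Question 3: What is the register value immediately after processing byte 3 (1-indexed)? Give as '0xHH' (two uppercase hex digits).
After byte 1 (0x0A): reg=0x36
After byte 2 (0x9A): reg=0x4D
After byte 3 (0x1F): reg=0xB9

Answer: 0xB9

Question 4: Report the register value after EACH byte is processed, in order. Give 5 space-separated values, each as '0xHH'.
0x36 0x4D 0xB9 0xB4 0xDA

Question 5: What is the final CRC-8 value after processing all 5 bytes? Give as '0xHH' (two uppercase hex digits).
Answer: 0xDA

Derivation:
After byte 1 (0x0A): reg=0x36
After byte 2 (0x9A): reg=0x4D
After byte 3 (0x1F): reg=0xB9
After byte 4 (0x85): reg=0xB4
After byte 5 (0x29): reg=0xDA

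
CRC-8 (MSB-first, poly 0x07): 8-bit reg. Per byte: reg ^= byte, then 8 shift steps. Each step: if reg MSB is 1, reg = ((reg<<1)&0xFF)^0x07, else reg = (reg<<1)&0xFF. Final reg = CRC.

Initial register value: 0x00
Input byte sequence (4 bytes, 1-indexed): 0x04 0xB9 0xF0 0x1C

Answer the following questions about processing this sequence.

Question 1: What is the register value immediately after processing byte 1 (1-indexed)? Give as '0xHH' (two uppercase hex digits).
After byte 1 (0x04): reg=0x1C

Answer: 0x1C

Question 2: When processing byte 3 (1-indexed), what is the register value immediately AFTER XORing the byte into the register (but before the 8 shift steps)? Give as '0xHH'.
Register before byte 3: 0x72
Byte 3: 0xF0
0x72 XOR 0xF0 = 0x82

Answer: 0x82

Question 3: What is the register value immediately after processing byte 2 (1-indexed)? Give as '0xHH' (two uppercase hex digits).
Answer: 0x72

Derivation:
After byte 1 (0x04): reg=0x1C
After byte 2 (0xB9): reg=0x72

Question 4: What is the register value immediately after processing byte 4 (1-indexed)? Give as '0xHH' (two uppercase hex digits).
Answer: 0xC8

Derivation:
After byte 1 (0x04): reg=0x1C
After byte 2 (0xB9): reg=0x72
After byte 3 (0xF0): reg=0x87
After byte 4 (0x1C): reg=0xC8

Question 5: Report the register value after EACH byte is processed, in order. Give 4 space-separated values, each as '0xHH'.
0x1C 0x72 0x87 0xC8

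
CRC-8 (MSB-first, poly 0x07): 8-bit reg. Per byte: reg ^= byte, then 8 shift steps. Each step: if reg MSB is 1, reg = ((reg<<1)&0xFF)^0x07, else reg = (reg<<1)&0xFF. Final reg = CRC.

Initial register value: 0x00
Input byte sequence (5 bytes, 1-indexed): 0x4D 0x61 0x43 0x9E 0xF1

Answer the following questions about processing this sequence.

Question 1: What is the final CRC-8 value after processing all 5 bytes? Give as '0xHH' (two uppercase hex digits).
After byte 1 (0x4D): reg=0xE4
After byte 2 (0x61): reg=0x92
After byte 3 (0x43): reg=0x39
After byte 4 (0x9E): reg=0x7C
After byte 5 (0xF1): reg=0xAA

Answer: 0xAA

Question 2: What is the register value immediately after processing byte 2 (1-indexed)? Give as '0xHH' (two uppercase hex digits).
After byte 1 (0x4D): reg=0xE4
After byte 2 (0x61): reg=0x92

Answer: 0x92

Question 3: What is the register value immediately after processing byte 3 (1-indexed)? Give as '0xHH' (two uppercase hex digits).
Answer: 0x39

Derivation:
After byte 1 (0x4D): reg=0xE4
After byte 2 (0x61): reg=0x92
After byte 3 (0x43): reg=0x39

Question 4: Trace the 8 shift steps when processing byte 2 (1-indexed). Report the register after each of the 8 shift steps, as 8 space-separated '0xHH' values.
After byte 1 (0x4D): reg=0xE4
Register before byte 2: 0xE4
After XOR with byte 0x61: 0x85

Answer: 0x0D 0x1A 0x34 0x68 0xD0 0xA7 0x49 0x92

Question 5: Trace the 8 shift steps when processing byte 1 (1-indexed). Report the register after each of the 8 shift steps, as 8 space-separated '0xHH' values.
Register before byte 1: 0x00
After XOR with byte 0x4D: 0x4D

Answer: 0x9A 0x33 0x66 0xCC 0x9F 0x39 0x72 0xE4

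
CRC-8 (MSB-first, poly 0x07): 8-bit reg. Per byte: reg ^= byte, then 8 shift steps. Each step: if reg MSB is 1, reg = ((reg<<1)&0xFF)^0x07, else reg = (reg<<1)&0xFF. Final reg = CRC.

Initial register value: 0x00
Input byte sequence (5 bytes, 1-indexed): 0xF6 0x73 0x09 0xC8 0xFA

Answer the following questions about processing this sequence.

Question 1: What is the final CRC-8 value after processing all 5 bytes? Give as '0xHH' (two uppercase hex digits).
After byte 1 (0xF6): reg=0xCC
After byte 2 (0x73): reg=0x34
After byte 3 (0x09): reg=0xB3
After byte 4 (0xC8): reg=0x66
After byte 5 (0xFA): reg=0xDD

Answer: 0xDD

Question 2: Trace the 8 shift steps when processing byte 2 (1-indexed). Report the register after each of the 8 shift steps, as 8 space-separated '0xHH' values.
After byte 1 (0xF6): reg=0xCC
Register before byte 2: 0xCC
After XOR with byte 0x73: 0xBF

Answer: 0x79 0xF2 0xE3 0xC1 0x85 0x0D 0x1A 0x34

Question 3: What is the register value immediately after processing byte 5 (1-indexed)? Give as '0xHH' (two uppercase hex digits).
After byte 1 (0xF6): reg=0xCC
After byte 2 (0x73): reg=0x34
After byte 3 (0x09): reg=0xB3
After byte 4 (0xC8): reg=0x66
After byte 5 (0xFA): reg=0xDD

Answer: 0xDD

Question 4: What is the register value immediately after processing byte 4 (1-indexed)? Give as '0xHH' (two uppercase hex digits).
After byte 1 (0xF6): reg=0xCC
After byte 2 (0x73): reg=0x34
After byte 3 (0x09): reg=0xB3
After byte 4 (0xC8): reg=0x66

Answer: 0x66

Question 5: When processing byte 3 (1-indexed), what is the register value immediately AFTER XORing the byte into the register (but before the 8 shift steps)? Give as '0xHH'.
Register before byte 3: 0x34
Byte 3: 0x09
0x34 XOR 0x09 = 0x3D

Answer: 0x3D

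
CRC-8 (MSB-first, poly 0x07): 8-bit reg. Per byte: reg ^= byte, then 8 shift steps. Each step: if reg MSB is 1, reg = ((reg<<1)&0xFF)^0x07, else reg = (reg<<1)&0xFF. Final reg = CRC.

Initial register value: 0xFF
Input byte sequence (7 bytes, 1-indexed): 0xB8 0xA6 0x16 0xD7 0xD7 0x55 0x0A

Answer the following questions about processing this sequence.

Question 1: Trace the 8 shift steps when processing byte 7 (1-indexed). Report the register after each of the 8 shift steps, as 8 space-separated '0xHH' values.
Answer: 0x98 0x37 0x6E 0xDC 0xBF 0x79 0xF2 0xE3

Derivation:
After byte 1 (0xB8): reg=0xD2
After byte 2 (0xA6): reg=0x4B
After byte 3 (0x16): reg=0x94
After byte 4 (0xD7): reg=0xCE
After byte 5 (0xD7): reg=0x4F
After byte 6 (0x55): reg=0x46
Register before byte 7: 0x46
After XOR with byte 0x0A: 0x4C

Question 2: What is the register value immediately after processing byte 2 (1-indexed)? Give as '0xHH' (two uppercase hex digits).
After byte 1 (0xB8): reg=0xD2
After byte 2 (0xA6): reg=0x4B

Answer: 0x4B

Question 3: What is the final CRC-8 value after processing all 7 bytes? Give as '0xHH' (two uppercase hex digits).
After byte 1 (0xB8): reg=0xD2
After byte 2 (0xA6): reg=0x4B
After byte 3 (0x16): reg=0x94
After byte 4 (0xD7): reg=0xCE
After byte 5 (0xD7): reg=0x4F
After byte 6 (0x55): reg=0x46
After byte 7 (0x0A): reg=0xE3

Answer: 0xE3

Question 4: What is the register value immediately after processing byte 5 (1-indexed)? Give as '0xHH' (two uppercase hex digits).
Answer: 0x4F

Derivation:
After byte 1 (0xB8): reg=0xD2
After byte 2 (0xA6): reg=0x4B
After byte 3 (0x16): reg=0x94
After byte 4 (0xD7): reg=0xCE
After byte 5 (0xD7): reg=0x4F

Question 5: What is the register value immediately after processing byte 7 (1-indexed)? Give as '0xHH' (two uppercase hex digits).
Answer: 0xE3

Derivation:
After byte 1 (0xB8): reg=0xD2
After byte 2 (0xA6): reg=0x4B
After byte 3 (0x16): reg=0x94
After byte 4 (0xD7): reg=0xCE
After byte 5 (0xD7): reg=0x4F
After byte 6 (0x55): reg=0x46
After byte 7 (0x0A): reg=0xE3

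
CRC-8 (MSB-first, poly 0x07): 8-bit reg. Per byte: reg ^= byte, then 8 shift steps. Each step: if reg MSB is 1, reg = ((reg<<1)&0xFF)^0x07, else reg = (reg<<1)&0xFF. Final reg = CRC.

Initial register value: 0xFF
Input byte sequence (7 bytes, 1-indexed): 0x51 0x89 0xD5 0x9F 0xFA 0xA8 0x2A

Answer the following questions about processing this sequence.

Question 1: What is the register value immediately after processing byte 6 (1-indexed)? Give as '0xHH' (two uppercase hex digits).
Answer: 0x28

Derivation:
After byte 1 (0x51): reg=0x43
After byte 2 (0x89): reg=0x78
After byte 3 (0xD5): reg=0x4A
After byte 4 (0x9F): reg=0x25
After byte 5 (0xFA): reg=0x13
After byte 6 (0xA8): reg=0x28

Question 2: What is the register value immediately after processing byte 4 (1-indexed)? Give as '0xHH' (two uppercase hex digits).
After byte 1 (0x51): reg=0x43
After byte 2 (0x89): reg=0x78
After byte 3 (0xD5): reg=0x4A
After byte 4 (0x9F): reg=0x25

Answer: 0x25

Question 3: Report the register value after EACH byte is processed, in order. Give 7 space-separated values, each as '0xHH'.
0x43 0x78 0x4A 0x25 0x13 0x28 0x0E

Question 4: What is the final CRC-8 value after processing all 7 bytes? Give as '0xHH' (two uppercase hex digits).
After byte 1 (0x51): reg=0x43
After byte 2 (0x89): reg=0x78
After byte 3 (0xD5): reg=0x4A
After byte 4 (0x9F): reg=0x25
After byte 5 (0xFA): reg=0x13
After byte 6 (0xA8): reg=0x28
After byte 7 (0x2A): reg=0x0E

Answer: 0x0E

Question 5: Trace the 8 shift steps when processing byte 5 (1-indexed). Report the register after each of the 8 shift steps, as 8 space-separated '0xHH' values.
Answer: 0xB9 0x75 0xEA 0xD3 0xA1 0x45 0x8A 0x13

Derivation:
After byte 1 (0x51): reg=0x43
After byte 2 (0x89): reg=0x78
After byte 3 (0xD5): reg=0x4A
After byte 4 (0x9F): reg=0x25
Register before byte 5: 0x25
After XOR with byte 0xFA: 0xDF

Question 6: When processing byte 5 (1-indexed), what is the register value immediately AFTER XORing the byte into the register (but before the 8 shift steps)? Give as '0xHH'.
Answer: 0xDF

Derivation:
Register before byte 5: 0x25
Byte 5: 0xFA
0x25 XOR 0xFA = 0xDF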